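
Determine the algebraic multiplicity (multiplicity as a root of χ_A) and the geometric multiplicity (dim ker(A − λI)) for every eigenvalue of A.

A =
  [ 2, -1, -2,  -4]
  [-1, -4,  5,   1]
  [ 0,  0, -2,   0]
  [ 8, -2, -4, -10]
λ = -5: alg = 2, geom = 1; λ = -2: alg = 2, geom = 2

Step 1 — factor the characteristic polynomial to read off the algebraic multiplicities:
  χ_A(x) = (x + 2)^2*(x + 5)^2

Step 2 — compute geometric multiplicities via the rank-nullity identity g(λ) = n − rank(A − λI):
  rank(A − (-5)·I) = 3, so dim ker(A − (-5)·I) = n − 3 = 1
  rank(A − (-2)·I) = 2, so dim ker(A − (-2)·I) = n − 2 = 2

Summary:
  λ = -5: algebraic multiplicity = 2, geometric multiplicity = 1
  λ = -2: algebraic multiplicity = 2, geometric multiplicity = 2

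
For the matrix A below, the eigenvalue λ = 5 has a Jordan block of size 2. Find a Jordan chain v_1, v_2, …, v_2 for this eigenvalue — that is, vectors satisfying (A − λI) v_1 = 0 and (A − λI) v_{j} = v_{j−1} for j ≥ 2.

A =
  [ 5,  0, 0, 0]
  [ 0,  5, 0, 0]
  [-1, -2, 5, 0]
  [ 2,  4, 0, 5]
A Jordan chain for λ = 5 of length 2:
v_1 = (0, 0, -1, 2)ᵀ
v_2 = (1, 0, 0, 0)ᵀ

Let N = A − (5)·I. We want v_2 with N^2 v_2 = 0 but N^1 v_2 ≠ 0; then v_{j-1} := N · v_j for j = 2, …, 2.

Pick v_2 = (1, 0, 0, 0)ᵀ.
Then v_1 = N · v_2 = (0, 0, -1, 2)ᵀ.

Sanity check: (A − (5)·I) v_1 = (0, 0, 0, 0)ᵀ = 0. ✓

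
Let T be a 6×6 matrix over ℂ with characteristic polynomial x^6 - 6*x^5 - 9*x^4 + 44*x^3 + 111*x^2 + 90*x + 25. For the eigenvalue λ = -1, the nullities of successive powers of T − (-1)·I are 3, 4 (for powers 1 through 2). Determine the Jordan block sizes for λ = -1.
Block sizes for λ = -1: [2, 1, 1]

From the dimensions of kernels of powers, the number of Jordan blocks of size at least j is d_j − d_{j−1} where d_j = dim ker(N^j) (with d_0 = 0). Computing the differences gives [3, 1].
The number of blocks of size exactly k is (#blocks of size ≥ k) − (#blocks of size ≥ k + 1), so the partition is: 2 block(s) of size 1, 1 block(s) of size 2.
In nonincreasing order the block sizes are [2, 1, 1].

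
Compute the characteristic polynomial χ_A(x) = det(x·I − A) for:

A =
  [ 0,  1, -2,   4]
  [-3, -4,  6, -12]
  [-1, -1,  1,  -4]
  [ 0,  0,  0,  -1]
x^4 + 4*x^3 + 6*x^2 + 4*x + 1

Expanding det(x·I − A) (e.g. by cofactor expansion or by noting that A is similar to its Jordan form J, which has the same characteristic polynomial as A) gives
  χ_A(x) = x^4 + 4*x^3 + 6*x^2 + 4*x + 1
which factors as (x + 1)^4. The eigenvalues (with algebraic multiplicities) are λ = -1 with multiplicity 4.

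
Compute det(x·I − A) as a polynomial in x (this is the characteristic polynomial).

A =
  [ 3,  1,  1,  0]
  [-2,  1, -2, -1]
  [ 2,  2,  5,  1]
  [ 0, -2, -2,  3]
x^4 - 12*x^3 + 54*x^2 - 108*x + 81

Expanding det(x·I − A) (e.g. by cofactor expansion or by noting that A is similar to its Jordan form J, which has the same characteristic polynomial as A) gives
  χ_A(x) = x^4 - 12*x^3 + 54*x^2 - 108*x + 81
which factors as (x - 3)^4. The eigenvalues (with algebraic multiplicities) are λ = 3 with multiplicity 4.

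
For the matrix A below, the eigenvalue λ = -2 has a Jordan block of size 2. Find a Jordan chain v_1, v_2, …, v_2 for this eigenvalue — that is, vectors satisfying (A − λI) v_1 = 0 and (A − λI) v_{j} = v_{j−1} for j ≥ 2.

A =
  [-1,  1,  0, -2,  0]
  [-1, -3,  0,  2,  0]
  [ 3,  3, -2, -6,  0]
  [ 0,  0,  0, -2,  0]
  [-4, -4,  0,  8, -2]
A Jordan chain for λ = -2 of length 2:
v_1 = (1, -1, 3, 0, -4)ᵀ
v_2 = (1, 0, 0, 0, 0)ᵀ

Let N = A − (-2)·I. We want v_2 with N^2 v_2 = 0 but N^1 v_2 ≠ 0; then v_{j-1} := N · v_j for j = 2, …, 2.

Pick v_2 = (1, 0, 0, 0, 0)ᵀ.
Then v_1 = N · v_2 = (1, -1, 3, 0, -4)ᵀ.

Sanity check: (A − (-2)·I) v_1 = (0, 0, 0, 0, 0)ᵀ = 0. ✓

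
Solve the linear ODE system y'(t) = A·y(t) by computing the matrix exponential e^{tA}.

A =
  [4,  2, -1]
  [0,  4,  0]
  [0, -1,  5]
e^{tA} =
  [exp(4*t), t*exp(4*t) + exp(5*t) - exp(4*t), -exp(5*t) + exp(4*t)]
  [0, exp(4*t), 0]
  [0, -exp(5*t) + exp(4*t), exp(5*t)]

Strategy: write A = P · J · P⁻¹ where J is a Jordan canonical form, so e^{tA} = P · e^{tJ} · P⁻¹, and e^{tJ} can be computed block-by-block.

A has Jordan form
J =
  [4, 1, 0]
  [0, 4, 0]
  [0, 0, 5]
(up to reordering of blocks).

Per-block formulas:
  For a 2×2 Jordan block J_2(4): exp(t · J_2(4)) = e^(4t)·(I + t·N), where N is the 2×2 nilpotent shift.
  For a 1×1 block at λ = 5: exp(t · [5]) = [e^(5t)].

After assembling e^{tJ} and conjugating by P, we get:

e^{tA} =
  [exp(4*t), t*exp(4*t) + exp(5*t) - exp(4*t), -exp(5*t) + exp(4*t)]
  [0, exp(4*t), 0]
  [0, -exp(5*t) + exp(4*t), exp(5*t)]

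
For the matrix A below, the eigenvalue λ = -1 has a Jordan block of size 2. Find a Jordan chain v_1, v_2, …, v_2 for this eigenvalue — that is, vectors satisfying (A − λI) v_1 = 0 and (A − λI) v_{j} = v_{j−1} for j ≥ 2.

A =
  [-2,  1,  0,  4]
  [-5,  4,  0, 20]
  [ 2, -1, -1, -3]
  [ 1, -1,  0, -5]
A Jordan chain for λ = -1 of length 2:
v_1 = (-1, -5, 2, 1)ᵀ
v_2 = (1, 0, 0, 0)ᵀ

Let N = A − (-1)·I. We want v_2 with N^2 v_2 = 0 but N^1 v_2 ≠ 0; then v_{j-1} := N · v_j for j = 2, …, 2.

Pick v_2 = (1, 0, 0, 0)ᵀ.
Then v_1 = N · v_2 = (-1, -5, 2, 1)ᵀ.

Sanity check: (A − (-1)·I) v_1 = (0, 0, 0, 0)ᵀ = 0. ✓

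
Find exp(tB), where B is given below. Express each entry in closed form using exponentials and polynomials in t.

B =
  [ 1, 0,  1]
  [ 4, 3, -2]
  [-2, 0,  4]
e^{tB} =
  [-exp(3*t) + 2*exp(2*t), 0, exp(3*t) - exp(2*t)]
  [4*exp(3*t) - 4*exp(2*t), exp(3*t), -2*exp(3*t) + 2*exp(2*t)]
  [-2*exp(3*t) + 2*exp(2*t), 0, 2*exp(3*t) - exp(2*t)]

Strategy: write B = P · J · P⁻¹ where J is a Jordan canonical form, so e^{tB} = P · e^{tJ} · P⁻¹, and e^{tJ} can be computed block-by-block.

B has Jordan form
J =
  [2, 0, 0]
  [0, 3, 0]
  [0, 0, 3]
(up to reordering of blocks).

Per-block formulas:
  For a 1×1 block at λ = 3: exp(t · [3]) = [e^(3t)].
  For a 1×1 block at λ = 2: exp(t · [2]) = [e^(2t)].

After assembling e^{tJ} and conjugating by P, we get:

e^{tB} =
  [-exp(3*t) + 2*exp(2*t), 0, exp(3*t) - exp(2*t)]
  [4*exp(3*t) - 4*exp(2*t), exp(3*t), -2*exp(3*t) + 2*exp(2*t)]
  [-2*exp(3*t) + 2*exp(2*t), 0, 2*exp(3*t) - exp(2*t)]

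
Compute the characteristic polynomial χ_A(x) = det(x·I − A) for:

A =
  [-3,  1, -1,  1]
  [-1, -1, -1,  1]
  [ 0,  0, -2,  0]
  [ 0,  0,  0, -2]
x^4 + 8*x^3 + 24*x^2 + 32*x + 16

Expanding det(x·I − A) (e.g. by cofactor expansion or by noting that A is similar to its Jordan form J, which has the same characteristic polynomial as A) gives
  χ_A(x) = x^4 + 8*x^3 + 24*x^2 + 32*x + 16
which factors as (x + 2)^4. The eigenvalues (with algebraic multiplicities) are λ = -2 with multiplicity 4.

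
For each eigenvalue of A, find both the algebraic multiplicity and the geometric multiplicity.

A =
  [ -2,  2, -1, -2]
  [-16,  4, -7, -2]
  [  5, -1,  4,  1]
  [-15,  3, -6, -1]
λ = -1: alg = 1, geom = 1; λ = 2: alg = 3, geom = 2

Step 1 — factor the characteristic polynomial to read off the algebraic multiplicities:
  χ_A(x) = (x - 2)^3*(x + 1)

Step 2 — compute geometric multiplicities via the rank-nullity identity g(λ) = n − rank(A − λI):
  rank(A − (-1)·I) = 3, so dim ker(A − (-1)·I) = n − 3 = 1
  rank(A − (2)·I) = 2, so dim ker(A − (2)·I) = n − 2 = 2

Summary:
  λ = -1: algebraic multiplicity = 1, geometric multiplicity = 1
  λ = 2: algebraic multiplicity = 3, geometric multiplicity = 2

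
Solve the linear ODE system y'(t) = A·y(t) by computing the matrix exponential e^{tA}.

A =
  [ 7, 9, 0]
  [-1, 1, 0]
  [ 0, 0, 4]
e^{tA} =
  [3*t*exp(4*t) + exp(4*t), 9*t*exp(4*t), 0]
  [-t*exp(4*t), -3*t*exp(4*t) + exp(4*t), 0]
  [0, 0, exp(4*t)]

Strategy: write A = P · J · P⁻¹ where J is a Jordan canonical form, so e^{tA} = P · e^{tJ} · P⁻¹, and e^{tJ} can be computed block-by-block.

A has Jordan form
J =
  [4, 1, 0]
  [0, 4, 0]
  [0, 0, 4]
(up to reordering of blocks).

Per-block formulas:
  For a 1×1 block at λ = 4: exp(t · [4]) = [e^(4t)].
  For a 2×2 Jordan block J_2(4): exp(t · J_2(4)) = e^(4t)·(I + t·N), where N is the 2×2 nilpotent shift.

After assembling e^{tJ} and conjugating by P, we get:

e^{tA} =
  [3*t*exp(4*t) + exp(4*t), 9*t*exp(4*t), 0]
  [-t*exp(4*t), -3*t*exp(4*t) + exp(4*t), 0]
  [0, 0, exp(4*t)]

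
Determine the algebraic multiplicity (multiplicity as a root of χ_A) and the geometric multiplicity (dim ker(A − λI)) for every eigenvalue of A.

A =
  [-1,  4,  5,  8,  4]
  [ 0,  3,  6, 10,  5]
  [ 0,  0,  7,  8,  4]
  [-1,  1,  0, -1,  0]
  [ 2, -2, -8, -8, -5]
λ = -1: alg = 3, geom = 1; λ = 3: alg = 2, geom = 1

Step 1 — factor the characteristic polynomial to read off the algebraic multiplicities:
  χ_A(x) = (x - 3)^2*(x + 1)^3

Step 2 — compute geometric multiplicities via the rank-nullity identity g(λ) = n − rank(A − λI):
  rank(A − (-1)·I) = 4, so dim ker(A − (-1)·I) = n − 4 = 1
  rank(A − (3)·I) = 4, so dim ker(A − (3)·I) = n − 4 = 1

Summary:
  λ = -1: algebraic multiplicity = 3, geometric multiplicity = 1
  λ = 3: algebraic multiplicity = 2, geometric multiplicity = 1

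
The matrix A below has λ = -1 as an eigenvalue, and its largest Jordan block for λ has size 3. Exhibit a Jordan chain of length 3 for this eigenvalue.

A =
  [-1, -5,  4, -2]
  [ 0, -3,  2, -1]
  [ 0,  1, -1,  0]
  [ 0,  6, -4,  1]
A Jordan chain for λ = -1 of length 3:
v_1 = (2, 0, -2, -4)ᵀ
v_2 = (-5, -2, 1, 6)ᵀ
v_3 = (0, 1, 0, 0)ᵀ

Let N = A − (-1)·I. We want v_3 with N^3 v_3 = 0 but N^2 v_3 ≠ 0; then v_{j-1} := N · v_j for j = 3, …, 2.

Pick v_3 = (0, 1, 0, 0)ᵀ.
Then v_2 = N · v_3 = (-5, -2, 1, 6)ᵀ.
Then v_1 = N · v_2 = (2, 0, -2, -4)ᵀ.

Sanity check: (A − (-1)·I) v_1 = (0, 0, 0, 0)ᵀ = 0. ✓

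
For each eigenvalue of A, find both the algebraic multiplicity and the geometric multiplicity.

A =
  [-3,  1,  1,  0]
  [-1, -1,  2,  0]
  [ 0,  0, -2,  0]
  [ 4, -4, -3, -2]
λ = -2: alg = 4, geom = 2

Step 1 — factor the characteristic polynomial to read off the algebraic multiplicities:
  χ_A(x) = (x + 2)^4

Step 2 — compute geometric multiplicities via the rank-nullity identity g(λ) = n − rank(A − λI):
  rank(A − (-2)·I) = 2, so dim ker(A − (-2)·I) = n − 2 = 2

Summary:
  λ = -2: algebraic multiplicity = 4, geometric multiplicity = 2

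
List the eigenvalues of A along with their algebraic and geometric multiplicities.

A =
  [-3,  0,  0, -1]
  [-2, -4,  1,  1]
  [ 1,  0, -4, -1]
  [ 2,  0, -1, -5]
λ = -4: alg = 4, geom = 2

Step 1 — factor the characteristic polynomial to read off the algebraic multiplicities:
  χ_A(x) = (x + 4)^4

Step 2 — compute geometric multiplicities via the rank-nullity identity g(λ) = n − rank(A − λI):
  rank(A − (-4)·I) = 2, so dim ker(A − (-4)·I) = n − 2 = 2

Summary:
  λ = -4: algebraic multiplicity = 4, geometric multiplicity = 2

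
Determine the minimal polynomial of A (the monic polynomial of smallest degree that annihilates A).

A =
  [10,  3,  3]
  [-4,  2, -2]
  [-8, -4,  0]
x^2 - 8*x + 16

The characteristic polynomial is χ_A(x) = (x - 4)^3, so the eigenvalues are known. The minimal polynomial is
  m_A(x) = Π_λ (x − λ)^{k_λ}
where k_λ is the size of the *largest* Jordan block for λ (equivalently, the smallest k with (A − λI)^k v = 0 for every generalised eigenvector v of λ).

  λ = 4: largest Jordan block has size 2, contributing (x − 4)^2

So m_A(x) = (x - 4)^2 = x^2 - 8*x + 16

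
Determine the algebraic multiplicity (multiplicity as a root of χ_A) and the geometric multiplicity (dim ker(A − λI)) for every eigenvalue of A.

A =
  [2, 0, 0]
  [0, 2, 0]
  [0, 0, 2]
λ = 2: alg = 3, geom = 3

Step 1 — factor the characteristic polynomial to read off the algebraic multiplicities:
  χ_A(x) = (x - 2)^3

Step 2 — compute geometric multiplicities via the rank-nullity identity g(λ) = n − rank(A − λI):
  rank(A − (2)·I) = 0, so dim ker(A − (2)·I) = n − 0 = 3

Summary:
  λ = 2: algebraic multiplicity = 3, geometric multiplicity = 3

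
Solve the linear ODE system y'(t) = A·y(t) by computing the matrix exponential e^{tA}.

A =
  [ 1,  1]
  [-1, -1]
e^{tA} =
  [t + 1, t]
  [-t, 1 - t]

Strategy: write A = P · J · P⁻¹ where J is a Jordan canonical form, so e^{tA} = P · e^{tJ} · P⁻¹, and e^{tJ} can be computed block-by-block.

A has Jordan form
J =
  [0, 1]
  [0, 0]
(up to reordering of blocks).

Per-block formulas:
  For a 2×2 Jordan block J_2(0): exp(t · J_2(0)) = e^(0t)·(I + t·N), where N is the 2×2 nilpotent shift.

After assembling e^{tJ} and conjugating by P, we get:

e^{tA} =
  [t + 1, t]
  [-t, 1 - t]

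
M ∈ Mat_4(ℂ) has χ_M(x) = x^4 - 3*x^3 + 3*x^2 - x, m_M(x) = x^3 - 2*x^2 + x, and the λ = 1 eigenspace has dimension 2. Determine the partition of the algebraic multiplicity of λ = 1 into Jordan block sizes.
Block sizes for λ = 1: [2, 1]

Step 1 — from the characteristic polynomial, algebraic multiplicity of λ = 1 is 3. From dim ker(M − (1)·I) = 2, there are exactly 2 Jordan blocks for λ = 1.
Step 2 — from the minimal polynomial, the factor (x − 1)^2 tells us the largest block for λ = 1 has size 2.
Step 3 — with total size 3, 2 blocks, and largest block 2, the block sizes (in nonincreasing order) are [2, 1].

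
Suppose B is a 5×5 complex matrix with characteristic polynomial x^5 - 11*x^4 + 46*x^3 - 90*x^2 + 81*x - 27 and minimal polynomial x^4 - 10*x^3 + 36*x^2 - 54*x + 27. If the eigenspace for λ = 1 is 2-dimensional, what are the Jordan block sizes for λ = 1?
Block sizes for λ = 1: [1, 1]

Step 1 — from the characteristic polynomial, algebraic multiplicity of λ = 1 is 2. From dim ker(B − (1)·I) = 2, there are exactly 2 Jordan blocks for λ = 1.
Step 2 — from the minimal polynomial, the factor (x − 1) tells us the largest block for λ = 1 has size 1.
Step 3 — with total size 2, 2 blocks, and largest block 1, the block sizes (in nonincreasing order) are [1, 1].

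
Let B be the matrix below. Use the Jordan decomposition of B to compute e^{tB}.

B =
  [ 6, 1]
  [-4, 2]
e^{tB} =
  [2*t*exp(4*t) + exp(4*t), t*exp(4*t)]
  [-4*t*exp(4*t), -2*t*exp(4*t) + exp(4*t)]

Strategy: write B = P · J · P⁻¹ where J is a Jordan canonical form, so e^{tB} = P · e^{tJ} · P⁻¹, and e^{tJ} can be computed block-by-block.

B has Jordan form
J =
  [4, 1]
  [0, 4]
(up to reordering of blocks).

Per-block formulas:
  For a 2×2 Jordan block J_2(4): exp(t · J_2(4)) = e^(4t)·(I + t·N), where N is the 2×2 nilpotent shift.

After assembling e^{tJ} and conjugating by P, we get:

e^{tB} =
  [2*t*exp(4*t) + exp(4*t), t*exp(4*t)]
  [-4*t*exp(4*t), -2*t*exp(4*t) + exp(4*t)]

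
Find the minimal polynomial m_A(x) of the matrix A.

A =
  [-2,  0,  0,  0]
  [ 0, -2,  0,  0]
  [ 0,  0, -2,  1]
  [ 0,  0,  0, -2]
x^2 + 4*x + 4

The characteristic polynomial is χ_A(x) = (x + 2)^4, so the eigenvalues are known. The minimal polynomial is
  m_A(x) = Π_λ (x − λ)^{k_λ}
where k_λ is the size of the *largest* Jordan block for λ (equivalently, the smallest k with (A − λI)^k v = 0 for every generalised eigenvector v of λ).

  λ = -2: largest Jordan block has size 2, contributing (x + 2)^2

So m_A(x) = (x + 2)^2 = x^2 + 4*x + 4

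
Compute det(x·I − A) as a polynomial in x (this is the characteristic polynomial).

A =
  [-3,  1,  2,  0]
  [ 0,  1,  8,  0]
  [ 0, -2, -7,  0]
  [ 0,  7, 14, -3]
x^4 + 12*x^3 + 54*x^2 + 108*x + 81

Expanding det(x·I − A) (e.g. by cofactor expansion or by noting that A is similar to its Jordan form J, which has the same characteristic polynomial as A) gives
  χ_A(x) = x^4 + 12*x^3 + 54*x^2 + 108*x + 81
which factors as (x + 3)^4. The eigenvalues (with algebraic multiplicities) are λ = -3 with multiplicity 4.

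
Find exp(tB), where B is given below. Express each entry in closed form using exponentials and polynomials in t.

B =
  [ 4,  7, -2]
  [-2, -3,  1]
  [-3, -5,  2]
e^{tB} =
  [t^2*exp(t)/2 + 3*t*exp(t) + exp(t), 3*t^2*exp(t)/2 + 7*t*exp(t), -t^2*exp(t)/2 - 2*t*exp(t)]
  [-t^2*exp(t)/2 - 2*t*exp(t), -3*t^2*exp(t)/2 - 4*t*exp(t) + exp(t), t^2*exp(t)/2 + t*exp(t)]
  [-t^2*exp(t) - 3*t*exp(t), -3*t^2*exp(t) - 5*t*exp(t), t^2*exp(t) + t*exp(t) + exp(t)]

Strategy: write B = P · J · P⁻¹ where J is a Jordan canonical form, so e^{tB} = P · e^{tJ} · P⁻¹, and e^{tJ} can be computed block-by-block.

B has Jordan form
J =
  [1, 1, 0]
  [0, 1, 1]
  [0, 0, 1]
(up to reordering of blocks).

Per-block formulas:
  For a 3×3 Jordan block J_3(1): exp(t · J_3(1)) = e^(1t)·(I + t·N + (t^2/2)·N^2), where N is the 3×3 nilpotent shift.

After assembling e^{tJ} and conjugating by P, we get:

e^{tB} =
  [t^2*exp(t)/2 + 3*t*exp(t) + exp(t), 3*t^2*exp(t)/2 + 7*t*exp(t), -t^2*exp(t)/2 - 2*t*exp(t)]
  [-t^2*exp(t)/2 - 2*t*exp(t), -3*t^2*exp(t)/2 - 4*t*exp(t) + exp(t), t^2*exp(t)/2 + t*exp(t)]
  [-t^2*exp(t) - 3*t*exp(t), -3*t^2*exp(t) - 5*t*exp(t), t^2*exp(t) + t*exp(t) + exp(t)]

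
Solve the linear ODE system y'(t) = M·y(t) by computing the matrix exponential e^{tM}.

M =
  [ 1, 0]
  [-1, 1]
e^{tM} =
  [exp(t), 0]
  [-t*exp(t), exp(t)]

Strategy: write M = P · J · P⁻¹ where J is a Jordan canonical form, so e^{tM} = P · e^{tJ} · P⁻¹, and e^{tJ} can be computed block-by-block.

M has Jordan form
J =
  [1, 1]
  [0, 1]
(up to reordering of blocks).

Per-block formulas:
  For a 2×2 Jordan block J_2(1): exp(t · J_2(1)) = e^(1t)·(I + t·N), where N is the 2×2 nilpotent shift.

After assembling e^{tJ} and conjugating by P, we get:

e^{tM} =
  [exp(t), 0]
  [-t*exp(t), exp(t)]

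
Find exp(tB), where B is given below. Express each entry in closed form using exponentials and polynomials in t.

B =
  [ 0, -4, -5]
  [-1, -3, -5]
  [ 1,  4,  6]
e^{tB} =
  [-t*exp(t) + exp(t), -4*t*exp(t), -5*t*exp(t)]
  [-t*exp(t), -4*t*exp(t) + exp(t), -5*t*exp(t)]
  [t*exp(t), 4*t*exp(t), 5*t*exp(t) + exp(t)]

Strategy: write B = P · J · P⁻¹ where J is a Jordan canonical form, so e^{tB} = P · e^{tJ} · P⁻¹, and e^{tJ} can be computed block-by-block.

B has Jordan form
J =
  [1, 1, 0]
  [0, 1, 0]
  [0, 0, 1]
(up to reordering of blocks).

Per-block formulas:
  For a 2×2 Jordan block J_2(1): exp(t · J_2(1)) = e^(1t)·(I + t·N), where N is the 2×2 nilpotent shift.
  For a 1×1 block at λ = 1: exp(t · [1]) = [e^(1t)].

After assembling e^{tJ} and conjugating by P, we get:

e^{tB} =
  [-t*exp(t) + exp(t), -4*t*exp(t), -5*t*exp(t)]
  [-t*exp(t), -4*t*exp(t) + exp(t), -5*t*exp(t)]
  [t*exp(t), 4*t*exp(t), 5*t*exp(t) + exp(t)]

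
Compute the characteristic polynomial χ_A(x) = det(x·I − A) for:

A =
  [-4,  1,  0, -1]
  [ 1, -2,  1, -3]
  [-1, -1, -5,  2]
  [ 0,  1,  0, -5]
x^4 + 16*x^3 + 96*x^2 + 256*x + 256

Expanding det(x·I − A) (e.g. by cofactor expansion or by noting that A is similar to its Jordan form J, which has the same characteristic polynomial as A) gives
  χ_A(x) = x^4 + 16*x^3 + 96*x^2 + 256*x + 256
which factors as (x + 4)^4. The eigenvalues (with algebraic multiplicities) are λ = -4 with multiplicity 4.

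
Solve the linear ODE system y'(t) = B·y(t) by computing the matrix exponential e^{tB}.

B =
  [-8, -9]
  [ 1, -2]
e^{tB} =
  [-3*t*exp(-5*t) + exp(-5*t), -9*t*exp(-5*t)]
  [t*exp(-5*t), 3*t*exp(-5*t) + exp(-5*t)]

Strategy: write B = P · J · P⁻¹ where J is a Jordan canonical form, so e^{tB} = P · e^{tJ} · P⁻¹, and e^{tJ} can be computed block-by-block.

B has Jordan form
J =
  [-5,  1]
  [ 0, -5]
(up to reordering of blocks).

Per-block formulas:
  For a 2×2 Jordan block J_2(-5): exp(t · J_2(-5)) = e^(-5t)·(I + t·N), where N is the 2×2 nilpotent shift.

After assembling e^{tJ} and conjugating by P, we get:

e^{tB} =
  [-3*t*exp(-5*t) + exp(-5*t), -9*t*exp(-5*t)]
  [t*exp(-5*t), 3*t*exp(-5*t) + exp(-5*t)]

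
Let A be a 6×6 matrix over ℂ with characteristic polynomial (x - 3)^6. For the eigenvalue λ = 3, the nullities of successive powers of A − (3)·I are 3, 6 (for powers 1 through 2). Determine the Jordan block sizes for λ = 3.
Block sizes for λ = 3: [2, 2, 2]

From the dimensions of kernels of powers, the number of Jordan blocks of size at least j is d_j − d_{j−1} where d_j = dim ker(N^j) (with d_0 = 0). Computing the differences gives [3, 3].
The number of blocks of size exactly k is (#blocks of size ≥ k) − (#blocks of size ≥ k + 1), so the partition is: 3 block(s) of size 2.
In nonincreasing order the block sizes are [2, 2, 2].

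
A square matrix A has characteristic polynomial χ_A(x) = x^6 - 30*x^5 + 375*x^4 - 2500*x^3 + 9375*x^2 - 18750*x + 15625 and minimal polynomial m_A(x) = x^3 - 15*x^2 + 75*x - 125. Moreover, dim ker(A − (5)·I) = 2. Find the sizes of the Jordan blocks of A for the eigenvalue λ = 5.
Block sizes for λ = 5: [3, 3]

Step 1 — from the characteristic polynomial, algebraic multiplicity of λ = 5 is 6. From dim ker(A − (5)·I) = 2, there are exactly 2 Jordan blocks for λ = 5.
Step 2 — from the minimal polynomial, the factor (x − 5)^3 tells us the largest block for λ = 5 has size 3.
Step 3 — with total size 6, 2 blocks, and largest block 3, the block sizes (in nonincreasing order) are [3, 3].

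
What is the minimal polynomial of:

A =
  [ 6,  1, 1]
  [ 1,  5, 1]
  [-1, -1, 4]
x^3 - 15*x^2 + 75*x - 125

The characteristic polynomial is χ_A(x) = (x - 5)^3, so the eigenvalues are known. The minimal polynomial is
  m_A(x) = Π_λ (x − λ)^{k_λ}
where k_λ is the size of the *largest* Jordan block for λ (equivalently, the smallest k with (A − λI)^k v = 0 for every generalised eigenvector v of λ).

  λ = 5: largest Jordan block has size 3, contributing (x − 5)^3

So m_A(x) = (x - 5)^3 = x^3 - 15*x^2 + 75*x - 125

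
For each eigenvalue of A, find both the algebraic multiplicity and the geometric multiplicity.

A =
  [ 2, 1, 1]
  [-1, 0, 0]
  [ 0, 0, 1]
λ = 1: alg = 3, geom = 1

Step 1 — factor the characteristic polynomial to read off the algebraic multiplicities:
  χ_A(x) = (x - 1)^3

Step 2 — compute geometric multiplicities via the rank-nullity identity g(λ) = n − rank(A − λI):
  rank(A − (1)·I) = 2, so dim ker(A − (1)·I) = n − 2 = 1

Summary:
  λ = 1: algebraic multiplicity = 3, geometric multiplicity = 1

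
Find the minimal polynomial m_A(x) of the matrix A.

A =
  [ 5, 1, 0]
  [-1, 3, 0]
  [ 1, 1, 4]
x^2 - 8*x + 16

The characteristic polynomial is χ_A(x) = (x - 4)^3, so the eigenvalues are known. The minimal polynomial is
  m_A(x) = Π_λ (x − λ)^{k_λ}
where k_λ is the size of the *largest* Jordan block for λ (equivalently, the smallest k with (A − λI)^k v = 0 for every generalised eigenvector v of λ).

  λ = 4: largest Jordan block has size 2, contributing (x − 4)^2

So m_A(x) = (x - 4)^2 = x^2 - 8*x + 16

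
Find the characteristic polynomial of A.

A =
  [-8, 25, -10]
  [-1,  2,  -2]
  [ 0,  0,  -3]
x^3 + 9*x^2 + 27*x + 27

Expanding det(x·I − A) (e.g. by cofactor expansion or by noting that A is similar to its Jordan form J, which has the same characteristic polynomial as A) gives
  χ_A(x) = x^3 + 9*x^2 + 27*x + 27
which factors as (x + 3)^3. The eigenvalues (with algebraic multiplicities) are λ = -3 with multiplicity 3.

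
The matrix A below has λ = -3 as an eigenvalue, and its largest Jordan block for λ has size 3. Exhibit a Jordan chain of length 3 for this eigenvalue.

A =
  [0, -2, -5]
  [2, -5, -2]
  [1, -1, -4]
A Jordan chain for λ = -3 of length 3:
v_1 = (3, 2, 1)ᵀ
v_2 = (-2, -2, -1)ᵀ
v_3 = (0, 1, 0)ᵀ

Let N = A − (-3)·I. We want v_3 with N^3 v_3 = 0 but N^2 v_3 ≠ 0; then v_{j-1} := N · v_j for j = 3, …, 2.

Pick v_3 = (0, 1, 0)ᵀ.
Then v_2 = N · v_3 = (-2, -2, -1)ᵀ.
Then v_1 = N · v_2 = (3, 2, 1)ᵀ.

Sanity check: (A − (-3)·I) v_1 = (0, 0, 0)ᵀ = 0. ✓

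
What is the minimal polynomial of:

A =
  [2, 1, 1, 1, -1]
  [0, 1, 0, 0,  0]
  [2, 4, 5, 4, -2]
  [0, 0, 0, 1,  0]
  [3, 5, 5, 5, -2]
x^3 - 5*x^2 + 7*x - 3

The characteristic polynomial is χ_A(x) = (x - 3)*(x - 1)^4, so the eigenvalues are known. The minimal polynomial is
  m_A(x) = Π_λ (x − λ)^{k_λ}
where k_λ is the size of the *largest* Jordan block for λ (equivalently, the smallest k with (A − λI)^k v = 0 for every generalised eigenvector v of λ).

  λ = 1: largest Jordan block has size 2, contributing (x − 1)^2
  λ = 3: largest Jordan block has size 1, contributing (x − 3)

So m_A(x) = (x - 3)*(x - 1)^2 = x^3 - 5*x^2 + 7*x - 3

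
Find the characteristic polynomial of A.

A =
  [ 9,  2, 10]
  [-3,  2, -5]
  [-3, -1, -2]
x^3 - 9*x^2 + 27*x - 27

Expanding det(x·I − A) (e.g. by cofactor expansion or by noting that A is similar to its Jordan form J, which has the same characteristic polynomial as A) gives
  χ_A(x) = x^3 - 9*x^2 + 27*x - 27
which factors as (x - 3)^3. The eigenvalues (with algebraic multiplicities) are λ = 3 with multiplicity 3.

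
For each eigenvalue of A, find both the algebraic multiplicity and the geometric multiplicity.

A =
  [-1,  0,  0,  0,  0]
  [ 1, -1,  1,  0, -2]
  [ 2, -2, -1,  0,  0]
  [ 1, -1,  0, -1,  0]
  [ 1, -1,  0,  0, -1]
λ = -1: alg = 5, geom = 3

Step 1 — factor the characteristic polynomial to read off the algebraic multiplicities:
  χ_A(x) = (x + 1)^5

Step 2 — compute geometric multiplicities via the rank-nullity identity g(λ) = n − rank(A − λI):
  rank(A − (-1)·I) = 2, so dim ker(A − (-1)·I) = n − 2 = 3

Summary:
  λ = -1: algebraic multiplicity = 5, geometric multiplicity = 3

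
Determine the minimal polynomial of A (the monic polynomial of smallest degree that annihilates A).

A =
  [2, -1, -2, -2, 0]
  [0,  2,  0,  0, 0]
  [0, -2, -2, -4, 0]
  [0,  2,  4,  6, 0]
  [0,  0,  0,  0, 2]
x^2 - 4*x + 4

The characteristic polynomial is χ_A(x) = (x - 2)^5, so the eigenvalues are known. The minimal polynomial is
  m_A(x) = Π_λ (x − λ)^{k_λ}
where k_λ is the size of the *largest* Jordan block for λ (equivalently, the smallest k with (A − λI)^k v = 0 for every generalised eigenvector v of λ).

  λ = 2: largest Jordan block has size 2, contributing (x − 2)^2

So m_A(x) = (x - 2)^2 = x^2 - 4*x + 4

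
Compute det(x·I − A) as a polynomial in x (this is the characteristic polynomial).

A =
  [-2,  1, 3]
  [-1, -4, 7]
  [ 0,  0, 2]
x^3 + 4*x^2 - 3*x - 18

Expanding det(x·I − A) (e.g. by cofactor expansion or by noting that A is similar to its Jordan form J, which has the same characteristic polynomial as A) gives
  χ_A(x) = x^3 + 4*x^2 - 3*x - 18
which factors as (x - 2)*(x + 3)^2. The eigenvalues (with algebraic multiplicities) are λ = -3 with multiplicity 2, λ = 2 with multiplicity 1.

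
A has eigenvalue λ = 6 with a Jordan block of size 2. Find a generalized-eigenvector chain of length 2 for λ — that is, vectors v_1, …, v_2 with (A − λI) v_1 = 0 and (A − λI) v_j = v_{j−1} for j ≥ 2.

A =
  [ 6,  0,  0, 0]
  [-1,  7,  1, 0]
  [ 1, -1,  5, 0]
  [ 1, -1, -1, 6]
A Jordan chain for λ = 6 of length 2:
v_1 = (0, -1, 1, 1)ᵀ
v_2 = (1, 0, 0, 0)ᵀ

Let N = A − (6)·I. We want v_2 with N^2 v_2 = 0 but N^1 v_2 ≠ 0; then v_{j-1} := N · v_j for j = 2, …, 2.

Pick v_2 = (1, 0, 0, 0)ᵀ.
Then v_1 = N · v_2 = (0, -1, 1, 1)ᵀ.

Sanity check: (A − (6)·I) v_1 = (0, 0, 0, 0)ᵀ = 0. ✓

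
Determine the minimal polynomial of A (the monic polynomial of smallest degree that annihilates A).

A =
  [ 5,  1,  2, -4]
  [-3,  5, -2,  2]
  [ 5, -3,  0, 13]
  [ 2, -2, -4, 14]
x^2 - 12*x + 36

The characteristic polynomial is χ_A(x) = (x - 6)^4, so the eigenvalues are known. The minimal polynomial is
  m_A(x) = Π_λ (x − λ)^{k_λ}
where k_λ is the size of the *largest* Jordan block for λ (equivalently, the smallest k with (A − λI)^k v = 0 for every generalised eigenvector v of λ).

  λ = 6: largest Jordan block has size 2, contributing (x − 6)^2

So m_A(x) = (x - 6)^2 = x^2 - 12*x + 36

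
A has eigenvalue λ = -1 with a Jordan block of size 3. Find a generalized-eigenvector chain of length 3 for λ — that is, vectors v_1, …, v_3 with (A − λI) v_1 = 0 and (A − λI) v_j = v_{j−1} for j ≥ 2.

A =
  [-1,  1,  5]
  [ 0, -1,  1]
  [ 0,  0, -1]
A Jordan chain for λ = -1 of length 3:
v_1 = (1, 0, 0)ᵀ
v_2 = (5, 1, 0)ᵀ
v_3 = (0, 0, 1)ᵀ

Let N = A − (-1)·I. We want v_3 with N^3 v_3 = 0 but N^2 v_3 ≠ 0; then v_{j-1} := N · v_j for j = 3, …, 2.

Pick v_3 = (0, 0, 1)ᵀ.
Then v_2 = N · v_3 = (5, 1, 0)ᵀ.
Then v_1 = N · v_2 = (1, 0, 0)ᵀ.

Sanity check: (A − (-1)·I) v_1 = (0, 0, 0)ᵀ = 0. ✓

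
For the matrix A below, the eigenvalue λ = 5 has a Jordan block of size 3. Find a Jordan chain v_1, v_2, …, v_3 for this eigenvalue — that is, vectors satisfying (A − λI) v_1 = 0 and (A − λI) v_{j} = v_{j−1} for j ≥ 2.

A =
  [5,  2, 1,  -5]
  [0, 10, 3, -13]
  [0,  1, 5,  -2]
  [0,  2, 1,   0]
A Jordan chain for λ = 5 of length 3:
v_1 = (1, 2, 1, 1)ᵀ
v_2 = (2, 5, 1, 2)ᵀ
v_3 = (0, 1, 0, 0)ᵀ

Let N = A − (5)·I. We want v_3 with N^3 v_3 = 0 but N^2 v_3 ≠ 0; then v_{j-1} := N · v_j for j = 3, …, 2.

Pick v_3 = (0, 1, 0, 0)ᵀ.
Then v_2 = N · v_3 = (2, 5, 1, 2)ᵀ.
Then v_1 = N · v_2 = (1, 2, 1, 1)ᵀ.

Sanity check: (A − (5)·I) v_1 = (0, 0, 0, 0)ᵀ = 0. ✓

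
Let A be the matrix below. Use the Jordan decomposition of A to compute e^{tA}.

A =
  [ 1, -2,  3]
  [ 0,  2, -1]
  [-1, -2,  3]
e^{tA} =
  [-t^2*exp(2*t) - t*exp(2*t) + exp(2*t), -2*t^2*exp(2*t) - 2*t*exp(2*t), t^2*exp(2*t) + 3*t*exp(2*t)]
  [t^2*exp(2*t)/2, t^2*exp(2*t) + exp(2*t), -t^2*exp(2*t)/2 - t*exp(2*t)]
  [-t*exp(2*t), -2*t*exp(2*t), t*exp(2*t) + exp(2*t)]

Strategy: write A = P · J · P⁻¹ where J is a Jordan canonical form, so e^{tA} = P · e^{tJ} · P⁻¹, and e^{tJ} can be computed block-by-block.

A has Jordan form
J =
  [2, 1, 0]
  [0, 2, 1]
  [0, 0, 2]
(up to reordering of blocks).

Per-block formulas:
  For a 3×3 Jordan block J_3(2): exp(t · J_3(2)) = e^(2t)·(I + t·N + (t^2/2)·N^2), where N is the 3×3 nilpotent shift.

After assembling e^{tJ} and conjugating by P, we get:

e^{tA} =
  [-t^2*exp(2*t) - t*exp(2*t) + exp(2*t), -2*t^2*exp(2*t) - 2*t*exp(2*t), t^2*exp(2*t) + 3*t*exp(2*t)]
  [t^2*exp(2*t)/2, t^2*exp(2*t) + exp(2*t), -t^2*exp(2*t)/2 - t*exp(2*t)]
  [-t*exp(2*t), -2*t*exp(2*t), t*exp(2*t) + exp(2*t)]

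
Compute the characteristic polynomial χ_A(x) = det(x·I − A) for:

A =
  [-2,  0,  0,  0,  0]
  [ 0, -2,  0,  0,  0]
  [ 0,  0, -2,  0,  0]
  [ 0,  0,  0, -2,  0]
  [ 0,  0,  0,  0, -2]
x^5 + 10*x^4 + 40*x^3 + 80*x^2 + 80*x + 32

Expanding det(x·I − A) (e.g. by cofactor expansion or by noting that A is similar to its Jordan form J, which has the same characteristic polynomial as A) gives
  χ_A(x) = x^5 + 10*x^4 + 40*x^3 + 80*x^2 + 80*x + 32
which factors as (x + 2)^5. The eigenvalues (with algebraic multiplicities) are λ = -2 with multiplicity 5.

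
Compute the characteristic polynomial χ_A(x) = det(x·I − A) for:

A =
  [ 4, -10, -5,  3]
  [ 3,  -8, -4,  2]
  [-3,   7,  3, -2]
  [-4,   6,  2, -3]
x^4 + 4*x^3 + 6*x^2 + 4*x + 1

Expanding det(x·I − A) (e.g. by cofactor expansion or by noting that A is similar to its Jordan form J, which has the same characteristic polynomial as A) gives
  χ_A(x) = x^4 + 4*x^3 + 6*x^2 + 4*x + 1
which factors as (x + 1)^4. The eigenvalues (with algebraic multiplicities) are λ = -1 with multiplicity 4.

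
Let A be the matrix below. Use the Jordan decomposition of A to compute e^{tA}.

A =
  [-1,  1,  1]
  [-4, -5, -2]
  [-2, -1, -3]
e^{tA} =
  [-t^2*exp(-3*t) + 2*t*exp(-3*t) + exp(-3*t), -t^2*exp(-3*t)/2 + t*exp(-3*t), t*exp(-3*t)]
  [2*t^2*exp(-3*t) - 4*t*exp(-3*t), t^2*exp(-3*t) - 2*t*exp(-3*t) + exp(-3*t), -2*t*exp(-3*t)]
  [-2*t*exp(-3*t), -t*exp(-3*t), exp(-3*t)]

Strategy: write A = P · J · P⁻¹ where J is a Jordan canonical form, so e^{tA} = P · e^{tJ} · P⁻¹, and e^{tJ} can be computed block-by-block.

A has Jordan form
J =
  [-3,  1,  0]
  [ 0, -3,  1]
  [ 0,  0, -3]
(up to reordering of blocks).

Per-block formulas:
  For a 3×3 Jordan block J_3(-3): exp(t · J_3(-3)) = e^(-3t)·(I + t·N + (t^2/2)·N^2), where N is the 3×3 nilpotent shift.

After assembling e^{tJ} and conjugating by P, we get:

e^{tA} =
  [-t^2*exp(-3*t) + 2*t*exp(-3*t) + exp(-3*t), -t^2*exp(-3*t)/2 + t*exp(-3*t), t*exp(-3*t)]
  [2*t^2*exp(-3*t) - 4*t*exp(-3*t), t^2*exp(-3*t) - 2*t*exp(-3*t) + exp(-3*t), -2*t*exp(-3*t)]
  [-2*t*exp(-3*t), -t*exp(-3*t), exp(-3*t)]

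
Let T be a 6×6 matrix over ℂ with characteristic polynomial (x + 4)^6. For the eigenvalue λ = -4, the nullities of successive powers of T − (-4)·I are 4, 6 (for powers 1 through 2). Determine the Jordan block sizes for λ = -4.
Block sizes for λ = -4: [2, 2, 1, 1]

From the dimensions of kernels of powers, the number of Jordan blocks of size at least j is d_j − d_{j−1} where d_j = dim ker(N^j) (with d_0 = 0). Computing the differences gives [4, 2].
The number of blocks of size exactly k is (#blocks of size ≥ k) − (#blocks of size ≥ k + 1), so the partition is: 2 block(s) of size 1, 2 block(s) of size 2.
In nonincreasing order the block sizes are [2, 2, 1, 1].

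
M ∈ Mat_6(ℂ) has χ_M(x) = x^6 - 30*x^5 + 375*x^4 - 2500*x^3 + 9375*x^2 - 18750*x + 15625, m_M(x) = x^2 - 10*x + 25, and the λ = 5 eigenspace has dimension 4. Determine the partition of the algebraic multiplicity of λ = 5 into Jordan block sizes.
Block sizes for λ = 5: [2, 2, 1, 1]

Step 1 — from the characteristic polynomial, algebraic multiplicity of λ = 5 is 6. From dim ker(M − (5)·I) = 4, there are exactly 4 Jordan blocks for λ = 5.
Step 2 — from the minimal polynomial, the factor (x − 5)^2 tells us the largest block for λ = 5 has size 2.
Step 3 — with total size 6, 4 blocks, and largest block 2, the block sizes (in nonincreasing order) are [2, 2, 1, 1].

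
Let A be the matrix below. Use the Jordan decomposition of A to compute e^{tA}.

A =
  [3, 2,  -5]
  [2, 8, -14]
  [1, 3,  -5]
e^{tA} =
  [t*exp(2*t) + exp(2*t), -t^2*exp(2*t)/2 + 2*t*exp(2*t), t^2*exp(2*t) - 5*t*exp(2*t)]
  [2*t*exp(2*t), -t^2*exp(2*t) + 6*t*exp(2*t) + exp(2*t), 2*t^2*exp(2*t) - 14*t*exp(2*t)]
  [t*exp(2*t), -t^2*exp(2*t)/2 + 3*t*exp(2*t), t^2*exp(2*t) - 7*t*exp(2*t) + exp(2*t)]

Strategy: write A = P · J · P⁻¹ where J is a Jordan canonical form, so e^{tA} = P · e^{tJ} · P⁻¹, and e^{tJ} can be computed block-by-block.

A has Jordan form
J =
  [2, 1, 0]
  [0, 2, 1]
  [0, 0, 2]
(up to reordering of blocks).

Per-block formulas:
  For a 3×3 Jordan block J_3(2): exp(t · J_3(2)) = e^(2t)·(I + t·N + (t^2/2)·N^2), where N is the 3×3 nilpotent shift.

After assembling e^{tJ} and conjugating by P, we get:

e^{tA} =
  [t*exp(2*t) + exp(2*t), -t^2*exp(2*t)/2 + 2*t*exp(2*t), t^2*exp(2*t) - 5*t*exp(2*t)]
  [2*t*exp(2*t), -t^2*exp(2*t) + 6*t*exp(2*t) + exp(2*t), 2*t^2*exp(2*t) - 14*t*exp(2*t)]
  [t*exp(2*t), -t^2*exp(2*t)/2 + 3*t*exp(2*t), t^2*exp(2*t) - 7*t*exp(2*t) + exp(2*t)]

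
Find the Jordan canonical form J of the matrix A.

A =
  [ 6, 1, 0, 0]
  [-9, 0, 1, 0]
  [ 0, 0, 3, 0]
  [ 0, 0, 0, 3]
J_3(3) ⊕ J_1(3)

The characteristic polynomial is
  det(x·I − A) = x^4 - 12*x^3 + 54*x^2 - 108*x + 81 = (x - 3)^4

Eigenvalues and multiplicities (the geometric multiplicity of λ is n − rank(A − λI), which equals the number of Jordan blocks for λ):
  λ = 3: algebraic multiplicity = 4, geometric multiplicity = 2

Determining the block sizes for each eigenvalue:
  λ = 3: with am = 4 and gm = 2, the partition is not yet determined (e.g. several partitions of 4 into 2 parts exist). Let N = A − (3)·I. Computing rank(N^1) = 2, rank(N^2) = 1, rank(N^3) = 0; the number of blocks of size ≥ j is rank(N^{j−1}) − rank(N^j), giving [2, 1, 1]. So we have 1 block(s) of size 3, 1 block(s) of size 1 → block sizes [3, 1]

Assembling the blocks gives a Jordan form
J =
  [3, 1, 0, 0]
  [0, 3, 1, 0]
  [0, 0, 3, 0]
  [0, 0, 0, 3]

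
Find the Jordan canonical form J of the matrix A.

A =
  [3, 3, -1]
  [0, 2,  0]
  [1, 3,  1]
J_2(2) ⊕ J_1(2)

The characteristic polynomial is
  det(x·I − A) = x^3 - 6*x^2 + 12*x - 8 = (x - 2)^3

Eigenvalues and multiplicities (the geometric multiplicity of λ is n − rank(A − λI), which equals the number of Jordan blocks for λ):
  λ = 2: algebraic multiplicity = 3, geometric multiplicity = 2

Determining the block sizes for each eigenvalue:
  λ = 2: 2 blocks summing to 3 forces exactly one block of size 2 and the rest size 1 → block sizes [2, 1]

Assembling the blocks gives a Jordan form
J =
  [2, 1, 0]
  [0, 2, 0]
  [0, 0, 2]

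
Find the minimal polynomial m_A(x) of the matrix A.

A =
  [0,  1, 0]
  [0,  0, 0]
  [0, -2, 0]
x^2

The characteristic polynomial is χ_A(x) = x^3, so the eigenvalues are known. The minimal polynomial is
  m_A(x) = Π_λ (x − λ)^{k_λ}
where k_λ is the size of the *largest* Jordan block for λ (equivalently, the smallest k with (A − λI)^k v = 0 for every generalised eigenvector v of λ).

  λ = 0: largest Jordan block has size 2, contributing (x − 0)^2

So m_A(x) = x^2 = x^2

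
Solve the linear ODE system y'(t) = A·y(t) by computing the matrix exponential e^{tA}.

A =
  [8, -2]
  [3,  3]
e^{tA} =
  [3*exp(6*t) - 2*exp(5*t), -2*exp(6*t) + 2*exp(5*t)]
  [3*exp(6*t) - 3*exp(5*t), -2*exp(6*t) + 3*exp(5*t)]

Strategy: write A = P · J · P⁻¹ where J is a Jordan canonical form, so e^{tA} = P · e^{tJ} · P⁻¹, and e^{tJ} can be computed block-by-block.

A has Jordan form
J =
  [5, 0]
  [0, 6]
(up to reordering of blocks).

Per-block formulas:
  For a 1×1 block at λ = 5: exp(t · [5]) = [e^(5t)].
  For a 1×1 block at λ = 6: exp(t · [6]) = [e^(6t)].

After assembling e^{tJ} and conjugating by P, we get:

e^{tA} =
  [3*exp(6*t) - 2*exp(5*t), -2*exp(6*t) + 2*exp(5*t)]
  [3*exp(6*t) - 3*exp(5*t), -2*exp(6*t) + 3*exp(5*t)]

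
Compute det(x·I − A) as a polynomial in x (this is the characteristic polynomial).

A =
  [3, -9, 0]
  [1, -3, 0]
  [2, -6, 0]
x^3

Expanding det(x·I − A) (e.g. by cofactor expansion or by noting that A is similar to its Jordan form J, which has the same characteristic polynomial as A) gives
  χ_A(x) = x^3
which factors as x^3. The eigenvalues (with algebraic multiplicities) are λ = 0 with multiplicity 3.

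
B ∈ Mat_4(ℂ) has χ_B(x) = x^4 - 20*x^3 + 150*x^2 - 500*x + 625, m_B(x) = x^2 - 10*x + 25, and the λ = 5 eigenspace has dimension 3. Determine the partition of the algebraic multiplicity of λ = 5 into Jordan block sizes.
Block sizes for λ = 5: [2, 1, 1]

Step 1 — from the characteristic polynomial, algebraic multiplicity of λ = 5 is 4. From dim ker(B − (5)·I) = 3, there are exactly 3 Jordan blocks for λ = 5.
Step 2 — from the minimal polynomial, the factor (x − 5)^2 tells us the largest block for λ = 5 has size 2.
Step 3 — with total size 4, 3 blocks, and largest block 2, the block sizes (in nonincreasing order) are [2, 1, 1].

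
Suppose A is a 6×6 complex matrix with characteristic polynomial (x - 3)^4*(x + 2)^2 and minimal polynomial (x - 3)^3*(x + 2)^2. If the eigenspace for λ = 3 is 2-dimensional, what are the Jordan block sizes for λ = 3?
Block sizes for λ = 3: [3, 1]

Step 1 — from the characteristic polynomial, algebraic multiplicity of λ = 3 is 4. From dim ker(A − (3)·I) = 2, there are exactly 2 Jordan blocks for λ = 3.
Step 2 — from the minimal polynomial, the factor (x − 3)^3 tells us the largest block for λ = 3 has size 3.
Step 3 — with total size 4, 2 blocks, and largest block 3, the block sizes (in nonincreasing order) are [3, 1].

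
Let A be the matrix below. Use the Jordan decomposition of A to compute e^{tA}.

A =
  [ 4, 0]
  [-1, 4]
e^{tA} =
  [exp(4*t), 0]
  [-t*exp(4*t), exp(4*t)]

Strategy: write A = P · J · P⁻¹ where J is a Jordan canonical form, so e^{tA} = P · e^{tJ} · P⁻¹, and e^{tJ} can be computed block-by-block.

A has Jordan form
J =
  [4, 1]
  [0, 4]
(up to reordering of blocks).

Per-block formulas:
  For a 2×2 Jordan block J_2(4): exp(t · J_2(4)) = e^(4t)·(I + t·N), where N is the 2×2 nilpotent shift.

After assembling e^{tJ} and conjugating by P, we get:

e^{tA} =
  [exp(4*t), 0]
  [-t*exp(4*t), exp(4*t)]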